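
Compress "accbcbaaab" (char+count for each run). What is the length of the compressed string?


Input: accbcbaaab
Runs:
  'a' x 1 => "a1"
  'c' x 2 => "c2"
  'b' x 1 => "b1"
  'c' x 1 => "c1"
  'b' x 1 => "b1"
  'a' x 3 => "a3"
  'b' x 1 => "b1"
Compressed: "a1c2b1c1b1a3b1"
Compressed length: 14

14


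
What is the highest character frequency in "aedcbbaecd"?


Input: aedcbbaecd
Character counts:
  'a': 2
  'b': 2
  'c': 2
  'd': 2
  'e': 2
Maximum frequency: 2

2


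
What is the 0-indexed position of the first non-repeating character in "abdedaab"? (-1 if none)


Input: abdedaab
Character frequencies:
  'a': 3
  'b': 2
  'd': 2
  'e': 1
Scanning left to right for freq == 1:
  Position 0 ('a'): freq=3, skip
  Position 1 ('b'): freq=2, skip
  Position 2 ('d'): freq=2, skip
  Position 3 ('e'): unique! => answer = 3

3


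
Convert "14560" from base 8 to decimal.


Input: "14560" in base 8
Positional expansion:
  Digit '1' (value 1) x 8^4 = 4096
  Digit '4' (value 4) x 8^3 = 2048
  Digit '5' (value 5) x 8^2 = 320
  Digit '6' (value 6) x 8^1 = 48
  Digit '0' (value 0) x 8^0 = 0
Sum = 6512

6512


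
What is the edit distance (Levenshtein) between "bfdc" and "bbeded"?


Computing edit distance: "bfdc" -> "bbeded"
DP table:
           b    b    e    d    e    d
      0    1    2    3    4    5    6
  b   1    0    1    2    3    4    5
  f   2    1    1    2    3    4    5
  d   3    2    2    2    2    3    4
  c   4    3    3    3    3    3    4
Edit distance = dp[4][6] = 4

4


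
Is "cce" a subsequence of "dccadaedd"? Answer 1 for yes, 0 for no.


Check if "cce" is a subsequence of "dccadaedd"
Greedy scan:
  Position 0 ('d'): no match needed
  Position 1 ('c'): matches sub[0] = 'c'
  Position 2 ('c'): matches sub[1] = 'c'
  Position 3 ('a'): no match needed
  Position 4 ('d'): no match needed
  Position 5 ('a'): no match needed
  Position 6 ('e'): matches sub[2] = 'e'
  Position 7 ('d'): no match needed
  Position 8 ('d'): no match needed
All 3 characters matched => is a subsequence

1


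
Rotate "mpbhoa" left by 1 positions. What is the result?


Input: "mpbhoa", rotate left by 1
First 1 characters: "m"
Remaining characters: "pbhoa"
Concatenate remaining + first: "pbhoa" + "m" = "pbhoam"

pbhoam


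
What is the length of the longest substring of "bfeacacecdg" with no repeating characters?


Input: "bfeacacecdg"
Sliding window (track last position of each char):
  Position 0 ('b'): window [0,0] length 1 -- new best
  Position 1 ('f'): window [0,1] length 2 -- new best
  Position 2 ('e'): window [0,2] length 3 -- new best
  Position 3 ('a'): window [0,3] length 4 -- new best
  Position 4 ('c'): window [0,4] length 5 -- new best
  Position 5 ('a'): repeat (last at 3), move window start to 4
  Position 5 ('a'): window [4,5] length 2
  Position 6 ('c'): repeat (last at 4), move window start to 5
  Position 6 ('c'): window [5,6] length 2
  Position 7 ('e'): window [5,7] length 3
  Position 8 ('c'): repeat (last at 6), move window start to 7
  Position 8 ('c'): window [7,8] length 2
  Position 9 ('d'): window [7,9] length 3
  Position 10 ('g'): window [7,10] length 4
Longest substring with no repeats: "bfeac" with length 5

5


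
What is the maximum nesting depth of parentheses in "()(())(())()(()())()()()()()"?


Input: "()(())(())()(()())()()()()()"
Tracking depth:
  Position 0 '(': depth becomes 1
  Position 1 ')': depth becomes 0
  Position 2 '(': depth becomes 1
  Position 3 '(': depth becomes 2
  Position 4 ')': depth becomes 1
  Position 5 ')': depth becomes 0
  Position 6 '(': depth becomes 1
  Position 7 '(': depth becomes 2
  Position 8 ')': depth becomes 1
  Position 9 ')': depth becomes 0
  Position 10 '(': depth becomes 1
  Position 11 ')': depth becomes 0
  Position 12 '(': depth becomes 1
  Position 13 '(': depth becomes 2
  Position 14 ')': depth becomes 1
  Position 15 '(': depth becomes 2
  Position 16 ')': depth becomes 1
  Position 17 ')': depth becomes 0
  Position 18 '(': depth becomes 1
  Position 19 ')': depth becomes 0
  Position 20 '(': depth becomes 1
  Position 21 ')': depth becomes 0
  Position 22 '(': depth becomes 1
  Position 23 ')': depth becomes 0
  Position 24 '(': depth becomes 1
  Position 25 ')': depth becomes 0
  Position 26 '(': depth becomes 1
  Position 27 ')': depth becomes 0
Maximum depth reached: 2

2


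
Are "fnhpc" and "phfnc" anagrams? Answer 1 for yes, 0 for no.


Strings: "fnhpc", "phfnc"
Sorted first:  cfhnp
Sorted second: cfhnp
Sorted forms match => anagrams

1


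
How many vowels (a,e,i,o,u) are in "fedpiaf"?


Input: fedpiaf
Checking each character:
  'f' at position 0: consonant
  'e' at position 1: vowel (running total: 1)
  'd' at position 2: consonant
  'p' at position 3: consonant
  'i' at position 4: vowel (running total: 2)
  'a' at position 5: vowel (running total: 3)
  'f' at position 6: consonant
Total vowels: 3

3


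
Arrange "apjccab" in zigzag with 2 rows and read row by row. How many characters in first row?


Zigzag "apjccab" into 2 rows:
Placing characters:
  'a' => row 0
  'p' => row 1
  'j' => row 0
  'c' => row 1
  'c' => row 0
  'a' => row 1
  'b' => row 0
Rows:
  Row 0: "ajcb"
  Row 1: "pca"
First row length: 4

4


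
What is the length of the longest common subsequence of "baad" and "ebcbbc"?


LCS of "baad" and "ebcbbc"
DP table:
           e    b    c    b    b    c
      0    0    0    0    0    0    0
  b   0    0    1    1    1    1    1
  a   0    0    1    1    1    1    1
  a   0    0    1    1    1    1    1
  d   0    0    1    1    1    1    1
LCS length = dp[4][6] = 1

1


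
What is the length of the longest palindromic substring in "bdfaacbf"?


Input: "bdfaacbf"
Checking substrings for palindromes:
  [3:5] "aa" (len 2) => palindrome
Longest palindromic substring: "aa" with length 2

2


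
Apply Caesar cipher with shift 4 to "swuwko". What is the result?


Caesar cipher: shift "swuwko" by 4
  's' (pos 18) + 4 = pos 22 = 'w'
  'w' (pos 22) + 4 = pos 0 = 'a'
  'u' (pos 20) + 4 = pos 24 = 'y'
  'w' (pos 22) + 4 = pos 0 = 'a'
  'k' (pos 10) + 4 = pos 14 = 'o'
  'o' (pos 14) + 4 = pos 18 = 's'
Result: wayaos

wayaos


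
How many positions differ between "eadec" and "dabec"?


Comparing "eadec" and "dabec" position by position:
  Position 0: 'e' vs 'd' => DIFFER
  Position 1: 'a' vs 'a' => same
  Position 2: 'd' vs 'b' => DIFFER
  Position 3: 'e' vs 'e' => same
  Position 4: 'c' vs 'c' => same
Positions that differ: 2

2


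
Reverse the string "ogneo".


Input: ogneo
Reading characters right to left:
  Position 4: 'o'
  Position 3: 'e'
  Position 2: 'n'
  Position 1: 'g'
  Position 0: 'o'
Reversed: oengo

oengo


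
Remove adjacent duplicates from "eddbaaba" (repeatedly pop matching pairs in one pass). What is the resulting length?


Input: eddbaaba
Stack-based adjacent duplicate removal:
  Read 'e': push. Stack: e
  Read 'd': push. Stack: ed
  Read 'd': matches stack top 'd' => pop. Stack: e
  Read 'b': push. Stack: eb
  Read 'a': push. Stack: eba
  Read 'a': matches stack top 'a' => pop. Stack: eb
  Read 'b': matches stack top 'b' => pop. Stack: e
  Read 'a': push. Stack: ea
Final stack: "ea" (length 2)

2


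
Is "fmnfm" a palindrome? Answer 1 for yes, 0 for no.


Input: fmnfm
Reversed: mfnmf
  Compare pos 0 ('f') with pos 4 ('m'): MISMATCH
  Compare pos 1 ('m') with pos 3 ('f'): MISMATCH
Result: not a palindrome

0


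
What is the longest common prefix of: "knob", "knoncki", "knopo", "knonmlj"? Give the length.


Words: knob, knoncki, knopo, knonmlj
  Position 0: all 'k' => match
  Position 1: all 'n' => match
  Position 2: all 'o' => match
  Position 3: ('b', 'n', 'p', 'n') => mismatch, stop
LCP = "kno" (length 3)

3


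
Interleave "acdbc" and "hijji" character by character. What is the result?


Interleaving "acdbc" and "hijji":
  Position 0: 'a' from first, 'h' from second => "ah"
  Position 1: 'c' from first, 'i' from second => "ci"
  Position 2: 'd' from first, 'j' from second => "dj"
  Position 3: 'b' from first, 'j' from second => "bj"
  Position 4: 'c' from first, 'i' from second => "ci"
Result: ahcidjbjci

ahcidjbjci


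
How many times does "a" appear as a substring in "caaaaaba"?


Searching for "a" in "caaaaaba"
Scanning each position:
  Position 0: "c" => no
  Position 1: "a" => MATCH
  Position 2: "a" => MATCH
  Position 3: "a" => MATCH
  Position 4: "a" => MATCH
  Position 5: "a" => MATCH
  Position 6: "b" => no
  Position 7: "a" => MATCH
Total occurrences: 6

6


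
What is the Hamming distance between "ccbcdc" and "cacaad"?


Comparing "ccbcdc" and "cacaad" position by position:
  Position 0: 'c' vs 'c' => same
  Position 1: 'c' vs 'a' => differ
  Position 2: 'b' vs 'c' => differ
  Position 3: 'c' vs 'a' => differ
  Position 4: 'd' vs 'a' => differ
  Position 5: 'c' vs 'd' => differ
Total differences (Hamming distance): 5

5


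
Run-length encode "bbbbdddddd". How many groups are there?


Input: bbbbdddddd
Scanning for consecutive runs:
  Group 1: 'b' x 4 (positions 0-3)
  Group 2: 'd' x 6 (positions 4-9)
Total groups: 2

2


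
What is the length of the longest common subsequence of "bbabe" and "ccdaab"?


LCS of "bbabe" and "ccdaab"
DP table:
           c    c    d    a    a    b
      0    0    0    0    0    0    0
  b   0    0    0    0    0    0    1
  b   0    0    0    0    0    0    1
  a   0    0    0    0    1    1    1
  b   0    0    0    0    1    1    2
  e   0    0    0    0    1    1    2
LCS length = dp[5][6] = 2

2


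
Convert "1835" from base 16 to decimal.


Input: "1835" in base 16
Positional expansion:
  Digit '1' (value 1) x 16^3 = 4096
  Digit '8' (value 8) x 16^2 = 2048
  Digit '3' (value 3) x 16^1 = 48
  Digit '5' (value 5) x 16^0 = 5
Sum = 6197

6197


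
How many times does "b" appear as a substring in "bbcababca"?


Searching for "b" in "bbcababca"
Scanning each position:
  Position 0: "b" => MATCH
  Position 1: "b" => MATCH
  Position 2: "c" => no
  Position 3: "a" => no
  Position 4: "b" => MATCH
  Position 5: "a" => no
  Position 6: "b" => MATCH
  Position 7: "c" => no
  Position 8: "a" => no
Total occurrences: 4

4


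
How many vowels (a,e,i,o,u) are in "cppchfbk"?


Input: cppchfbk
Checking each character:
  'c' at position 0: consonant
  'p' at position 1: consonant
  'p' at position 2: consonant
  'c' at position 3: consonant
  'h' at position 4: consonant
  'f' at position 5: consonant
  'b' at position 6: consonant
  'k' at position 7: consonant
Total vowels: 0

0


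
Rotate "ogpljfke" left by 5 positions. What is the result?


Input: "ogpljfke", rotate left by 5
First 5 characters: "ogplj"
Remaining characters: "fke"
Concatenate remaining + first: "fke" + "ogplj" = "fkeogplj"

fkeogplj


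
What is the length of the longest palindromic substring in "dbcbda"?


Input: "dbcbda"
Checking substrings for palindromes:
  [0:5] "dbcbd" (len 5) => palindrome
  [1:4] "bcb" (len 3) => palindrome
Longest palindromic substring: "dbcbd" with length 5

5


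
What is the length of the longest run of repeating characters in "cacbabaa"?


Input: "cacbabaa"
Scanning for longest run:
  Position 1 ('a'): new char, reset run to 1
  Position 2 ('c'): new char, reset run to 1
  Position 3 ('b'): new char, reset run to 1
  Position 4 ('a'): new char, reset run to 1
  Position 5 ('b'): new char, reset run to 1
  Position 6 ('a'): new char, reset run to 1
  Position 7 ('a'): continues run of 'a', length=2
Longest run: 'a' with length 2

2


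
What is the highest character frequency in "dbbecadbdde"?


Input: dbbecadbdde
Character counts:
  'a': 1
  'b': 3
  'c': 1
  'd': 4
  'e': 2
Maximum frequency: 4

4


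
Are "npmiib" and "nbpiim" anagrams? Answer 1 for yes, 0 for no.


Strings: "npmiib", "nbpiim"
Sorted first:  biimnp
Sorted second: biimnp
Sorted forms match => anagrams

1


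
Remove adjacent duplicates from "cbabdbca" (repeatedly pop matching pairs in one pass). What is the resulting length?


Input: cbabdbca
Stack-based adjacent duplicate removal:
  Read 'c': push. Stack: c
  Read 'b': push. Stack: cb
  Read 'a': push. Stack: cba
  Read 'b': push. Stack: cbab
  Read 'd': push. Stack: cbabd
  Read 'b': push. Stack: cbabdb
  Read 'c': push. Stack: cbabdbc
  Read 'a': push. Stack: cbabdbca
Final stack: "cbabdbca" (length 8)

8


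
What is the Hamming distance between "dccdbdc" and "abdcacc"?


Comparing "dccdbdc" and "abdcacc" position by position:
  Position 0: 'd' vs 'a' => differ
  Position 1: 'c' vs 'b' => differ
  Position 2: 'c' vs 'd' => differ
  Position 3: 'd' vs 'c' => differ
  Position 4: 'b' vs 'a' => differ
  Position 5: 'd' vs 'c' => differ
  Position 6: 'c' vs 'c' => same
Total differences (Hamming distance): 6

6


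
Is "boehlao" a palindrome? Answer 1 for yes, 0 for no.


Input: boehlao
Reversed: oalheob
  Compare pos 0 ('b') with pos 6 ('o'): MISMATCH
  Compare pos 1 ('o') with pos 5 ('a'): MISMATCH
  Compare pos 2 ('e') with pos 4 ('l'): MISMATCH
Result: not a palindrome

0


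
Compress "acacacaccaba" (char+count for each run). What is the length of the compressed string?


Input: acacacaccaba
Runs:
  'a' x 1 => "a1"
  'c' x 1 => "c1"
  'a' x 1 => "a1"
  'c' x 1 => "c1"
  'a' x 1 => "a1"
  'c' x 1 => "c1"
  'a' x 1 => "a1"
  'c' x 2 => "c2"
  'a' x 1 => "a1"
  'b' x 1 => "b1"
  'a' x 1 => "a1"
Compressed: "a1c1a1c1a1c1a1c2a1b1a1"
Compressed length: 22

22


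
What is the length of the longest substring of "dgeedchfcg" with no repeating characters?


Input: "dgeedchfcg"
Sliding window (track last position of each char):
  Position 0 ('d'): window [0,0] length 1 -- new best
  Position 1 ('g'): window [0,1] length 2 -- new best
  Position 2 ('e'): window [0,2] length 3 -- new best
  Position 3 ('e'): repeat (last at 2), move window start to 3
  Position 3 ('e'): window [3,3] length 1
  Position 4 ('d'): window [3,4] length 2
  Position 5 ('c'): window [3,5] length 3
  Position 6 ('h'): window [3,6] length 4 -- new best
  Position 7 ('f'): window [3,7] length 5 -- new best
  Position 8 ('c'): repeat (last at 5), move window start to 6
  Position 8 ('c'): window [6,8] length 3
  Position 9 ('g'): window [6,9] length 4
Longest substring with no repeats: "edchf" with length 5

5


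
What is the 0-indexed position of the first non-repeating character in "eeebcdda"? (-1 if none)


Input: eeebcdda
Character frequencies:
  'a': 1
  'b': 1
  'c': 1
  'd': 2
  'e': 3
Scanning left to right for freq == 1:
  Position 0 ('e'): freq=3, skip
  Position 1 ('e'): freq=3, skip
  Position 2 ('e'): freq=3, skip
  Position 3 ('b'): unique! => answer = 3

3


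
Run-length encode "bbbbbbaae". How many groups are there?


Input: bbbbbbaae
Scanning for consecutive runs:
  Group 1: 'b' x 6 (positions 0-5)
  Group 2: 'a' x 2 (positions 6-7)
  Group 3: 'e' x 1 (positions 8-8)
Total groups: 3

3


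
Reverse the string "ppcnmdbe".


Input: ppcnmdbe
Reading characters right to left:
  Position 7: 'e'
  Position 6: 'b'
  Position 5: 'd'
  Position 4: 'm'
  Position 3: 'n'
  Position 2: 'c'
  Position 1: 'p'
  Position 0: 'p'
Reversed: ebdmncpp

ebdmncpp


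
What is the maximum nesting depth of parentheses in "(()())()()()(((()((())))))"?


Input: "(()())()()()(((()((())))))"
Tracking depth:
  Position 0 '(': depth becomes 1
  Position 1 '(': depth becomes 2
  Position 2 ')': depth becomes 1
  Position 3 '(': depth becomes 2
  Position 4 ')': depth becomes 1
  Position 5 ')': depth becomes 0
  Position 6 '(': depth becomes 1
  Position 7 ')': depth becomes 0
  Position 8 '(': depth becomes 1
  Position 9 ')': depth becomes 0
  Position 10 '(': depth becomes 1
  Position 11 ')': depth becomes 0
  Position 12 '(': depth becomes 1
  Position 13 '(': depth becomes 2
  Position 14 '(': depth becomes 3
  Position 15 '(': depth becomes 4
  Position 16 ')': depth becomes 3
  Position 17 '(': depth becomes 4
  Position 18 '(': depth becomes 5
  Position 19 '(': depth becomes 6
  Position 20 ')': depth becomes 5
  Position 21 ')': depth becomes 4
  Position 22 ')': depth becomes 3
  Position 23 ')': depth becomes 2
  Position 24 ')': depth becomes 1
  Position 25 ')': depth becomes 0
Maximum depth reached: 6

6


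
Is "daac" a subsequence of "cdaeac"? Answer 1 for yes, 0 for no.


Check if "daac" is a subsequence of "cdaeac"
Greedy scan:
  Position 0 ('c'): no match needed
  Position 1 ('d'): matches sub[0] = 'd'
  Position 2 ('a'): matches sub[1] = 'a'
  Position 3 ('e'): no match needed
  Position 4 ('a'): matches sub[2] = 'a'
  Position 5 ('c'): matches sub[3] = 'c'
All 4 characters matched => is a subsequence

1


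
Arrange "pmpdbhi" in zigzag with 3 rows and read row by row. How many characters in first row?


Zigzag "pmpdbhi" into 3 rows:
Placing characters:
  'p' => row 0
  'm' => row 1
  'p' => row 2
  'd' => row 1
  'b' => row 0
  'h' => row 1
  'i' => row 2
Rows:
  Row 0: "pb"
  Row 1: "mdh"
  Row 2: "pi"
First row length: 2

2


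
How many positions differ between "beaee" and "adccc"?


Comparing "beaee" and "adccc" position by position:
  Position 0: 'b' vs 'a' => DIFFER
  Position 1: 'e' vs 'd' => DIFFER
  Position 2: 'a' vs 'c' => DIFFER
  Position 3: 'e' vs 'c' => DIFFER
  Position 4: 'e' vs 'c' => DIFFER
Positions that differ: 5

5


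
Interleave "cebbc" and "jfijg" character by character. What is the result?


Interleaving "cebbc" and "jfijg":
  Position 0: 'c' from first, 'j' from second => "cj"
  Position 1: 'e' from first, 'f' from second => "ef"
  Position 2: 'b' from first, 'i' from second => "bi"
  Position 3: 'b' from first, 'j' from second => "bj"
  Position 4: 'c' from first, 'g' from second => "cg"
Result: cjefbibjcg

cjefbibjcg


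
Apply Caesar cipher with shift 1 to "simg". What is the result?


Caesar cipher: shift "simg" by 1
  's' (pos 18) + 1 = pos 19 = 't'
  'i' (pos 8) + 1 = pos 9 = 'j'
  'm' (pos 12) + 1 = pos 13 = 'n'
  'g' (pos 6) + 1 = pos 7 = 'h'
Result: tjnh

tjnh


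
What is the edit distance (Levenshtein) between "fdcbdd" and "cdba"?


Computing edit distance: "fdcbdd" -> "cdba"
DP table:
           c    d    b    a
      0    1    2    3    4
  f   1    1    2    3    4
  d   2    2    1    2    3
  c   3    2    2    2    3
  b   4    3    3    2    3
  d   5    4    3    3    3
  d   6    5    4    4    4
Edit distance = dp[6][4] = 4

4


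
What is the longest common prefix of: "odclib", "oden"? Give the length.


Words: odclib, oden
  Position 0: all 'o' => match
  Position 1: all 'd' => match
  Position 2: ('c', 'e') => mismatch, stop
LCP = "od" (length 2)

2


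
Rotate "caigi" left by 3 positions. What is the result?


Input: "caigi", rotate left by 3
First 3 characters: "cai"
Remaining characters: "gi"
Concatenate remaining + first: "gi" + "cai" = "gicai"

gicai


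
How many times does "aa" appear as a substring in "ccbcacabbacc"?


Searching for "aa" in "ccbcacabbacc"
Scanning each position:
  Position 0: "cc" => no
  Position 1: "cb" => no
  Position 2: "bc" => no
  Position 3: "ca" => no
  Position 4: "ac" => no
  Position 5: "ca" => no
  Position 6: "ab" => no
  Position 7: "bb" => no
  Position 8: "ba" => no
  Position 9: "ac" => no
  Position 10: "cc" => no
Total occurrences: 0

0


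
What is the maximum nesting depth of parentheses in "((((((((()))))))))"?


Input: "((((((((()))))))))"
Tracking depth:
  Position 0 '(': depth becomes 1
  Position 1 '(': depth becomes 2
  Position 2 '(': depth becomes 3
  Position 3 '(': depth becomes 4
  Position 4 '(': depth becomes 5
  Position 5 '(': depth becomes 6
  Position 6 '(': depth becomes 7
  Position 7 '(': depth becomes 8
  Position 8 '(': depth becomes 9
  Position 9 ')': depth becomes 8
  Position 10 ')': depth becomes 7
  Position 11 ')': depth becomes 6
  Position 12 ')': depth becomes 5
  Position 13 ')': depth becomes 4
  Position 14 ')': depth becomes 3
  Position 15 ')': depth becomes 2
  Position 16 ')': depth becomes 1
  Position 17 ')': depth becomes 0
Maximum depth reached: 9

9


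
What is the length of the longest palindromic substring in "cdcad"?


Input: "cdcad"
Checking substrings for palindromes:
  [0:3] "cdc" (len 3) => palindrome
Longest palindromic substring: "cdc" with length 3

3


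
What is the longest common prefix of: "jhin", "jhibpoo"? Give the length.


Words: jhin, jhibpoo
  Position 0: all 'j' => match
  Position 1: all 'h' => match
  Position 2: all 'i' => match
  Position 3: ('n', 'b') => mismatch, stop
LCP = "jhi" (length 3)

3


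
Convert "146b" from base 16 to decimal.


Input: "146b" in base 16
Positional expansion:
  Digit '1' (value 1) x 16^3 = 4096
  Digit '4' (value 4) x 16^2 = 1024
  Digit '6' (value 6) x 16^1 = 96
  Digit 'b' (value 11) x 16^0 = 11
Sum = 5227

5227


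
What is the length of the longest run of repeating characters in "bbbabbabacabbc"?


Input: "bbbabbabacabbc"
Scanning for longest run:
  Position 1 ('b'): continues run of 'b', length=2
  Position 2 ('b'): continues run of 'b', length=3
  Position 3 ('a'): new char, reset run to 1
  Position 4 ('b'): new char, reset run to 1
  Position 5 ('b'): continues run of 'b', length=2
  Position 6 ('a'): new char, reset run to 1
  Position 7 ('b'): new char, reset run to 1
  Position 8 ('a'): new char, reset run to 1
  Position 9 ('c'): new char, reset run to 1
  Position 10 ('a'): new char, reset run to 1
  Position 11 ('b'): new char, reset run to 1
  Position 12 ('b'): continues run of 'b', length=2
  Position 13 ('c'): new char, reset run to 1
Longest run: 'b' with length 3

3


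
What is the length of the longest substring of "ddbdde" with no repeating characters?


Input: "ddbdde"
Sliding window (track last position of each char):
  Position 0 ('d'): window [0,0] length 1 -- new best
  Position 1 ('d'): repeat (last at 0), move window start to 1
  Position 1 ('d'): window [1,1] length 1
  Position 2 ('b'): window [1,2] length 2 -- new best
  Position 3 ('d'): repeat (last at 1), move window start to 2
  Position 3 ('d'): window [2,3] length 2
  Position 4 ('d'): repeat (last at 3), move window start to 4
  Position 4 ('d'): window [4,4] length 1
  Position 5 ('e'): window [4,5] length 2
Longest substring with no repeats: "db" with length 2

2


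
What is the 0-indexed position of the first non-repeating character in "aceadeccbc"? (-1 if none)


Input: aceadeccbc
Character frequencies:
  'a': 2
  'b': 1
  'c': 4
  'd': 1
  'e': 2
Scanning left to right for freq == 1:
  Position 0 ('a'): freq=2, skip
  Position 1 ('c'): freq=4, skip
  Position 2 ('e'): freq=2, skip
  Position 3 ('a'): freq=2, skip
  Position 4 ('d'): unique! => answer = 4

4


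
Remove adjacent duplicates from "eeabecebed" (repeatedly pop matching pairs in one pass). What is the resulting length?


Input: eeabecebed
Stack-based adjacent duplicate removal:
  Read 'e': push. Stack: e
  Read 'e': matches stack top 'e' => pop. Stack: (empty)
  Read 'a': push. Stack: a
  Read 'b': push. Stack: ab
  Read 'e': push. Stack: abe
  Read 'c': push. Stack: abec
  Read 'e': push. Stack: abece
  Read 'b': push. Stack: abeceb
  Read 'e': push. Stack: abecebe
  Read 'd': push. Stack: abecebed
Final stack: "abecebed" (length 8)

8


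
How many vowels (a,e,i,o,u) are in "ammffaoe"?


Input: ammffaoe
Checking each character:
  'a' at position 0: vowel (running total: 1)
  'm' at position 1: consonant
  'm' at position 2: consonant
  'f' at position 3: consonant
  'f' at position 4: consonant
  'a' at position 5: vowel (running total: 2)
  'o' at position 6: vowel (running total: 3)
  'e' at position 7: vowel (running total: 4)
Total vowels: 4

4


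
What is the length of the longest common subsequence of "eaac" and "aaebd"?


LCS of "eaac" and "aaebd"
DP table:
           a    a    e    b    d
      0    0    0    0    0    0
  e   0    0    0    1    1    1
  a   0    1    1    1    1    1
  a   0    1    2    2    2    2
  c   0    1    2    2    2    2
LCS length = dp[4][5] = 2

2


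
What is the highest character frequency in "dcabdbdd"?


Input: dcabdbdd
Character counts:
  'a': 1
  'b': 2
  'c': 1
  'd': 4
Maximum frequency: 4

4


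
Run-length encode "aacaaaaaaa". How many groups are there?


Input: aacaaaaaaa
Scanning for consecutive runs:
  Group 1: 'a' x 2 (positions 0-1)
  Group 2: 'c' x 1 (positions 2-2)
  Group 3: 'a' x 7 (positions 3-9)
Total groups: 3

3


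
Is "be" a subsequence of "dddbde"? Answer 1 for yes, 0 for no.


Check if "be" is a subsequence of "dddbde"
Greedy scan:
  Position 0 ('d'): no match needed
  Position 1 ('d'): no match needed
  Position 2 ('d'): no match needed
  Position 3 ('b'): matches sub[0] = 'b'
  Position 4 ('d'): no match needed
  Position 5 ('e'): matches sub[1] = 'e'
All 2 characters matched => is a subsequence

1


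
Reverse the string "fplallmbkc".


Input: fplallmbkc
Reading characters right to left:
  Position 9: 'c'
  Position 8: 'k'
  Position 7: 'b'
  Position 6: 'm'
  Position 5: 'l'
  Position 4: 'l'
  Position 3: 'a'
  Position 2: 'l'
  Position 1: 'p'
  Position 0: 'f'
Reversed: ckbmllalpf

ckbmllalpf


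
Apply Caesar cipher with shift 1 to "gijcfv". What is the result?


Caesar cipher: shift "gijcfv" by 1
  'g' (pos 6) + 1 = pos 7 = 'h'
  'i' (pos 8) + 1 = pos 9 = 'j'
  'j' (pos 9) + 1 = pos 10 = 'k'
  'c' (pos 2) + 1 = pos 3 = 'd'
  'f' (pos 5) + 1 = pos 6 = 'g'
  'v' (pos 21) + 1 = pos 22 = 'w'
Result: hjkdgw

hjkdgw


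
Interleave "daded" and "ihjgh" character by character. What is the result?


Interleaving "daded" and "ihjgh":
  Position 0: 'd' from first, 'i' from second => "di"
  Position 1: 'a' from first, 'h' from second => "ah"
  Position 2: 'd' from first, 'j' from second => "dj"
  Position 3: 'e' from first, 'g' from second => "eg"
  Position 4: 'd' from first, 'h' from second => "dh"
Result: diahdjegdh

diahdjegdh


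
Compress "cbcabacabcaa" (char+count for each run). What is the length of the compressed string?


Input: cbcabacabcaa
Runs:
  'c' x 1 => "c1"
  'b' x 1 => "b1"
  'c' x 1 => "c1"
  'a' x 1 => "a1"
  'b' x 1 => "b1"
  'a' x 1 => "a1"
  'c' x 1 => "c1"
  'a' x 1 => "a1"
  'b' x 1 => "b1"
  'c' x 1 => "c1"
  'a' x 2 => "a2"
Compressed: "c1b1c1a1b1a1c1a1b1c1a2"
Compressed length: 22

22


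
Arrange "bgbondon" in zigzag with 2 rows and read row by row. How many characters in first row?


Zigzag "bgbondon" into 2 rows:
Placing characters:
  'b' => row 0
  'g' => row 1
  'b' => row 0
  'o' => row 1
  'n' => row 0
  'd' => row 1
  'o' => row 0
  'n' => row 1
Rows:
  Row 0: "bbno"
  Row 1: "godn"
First row length: 4

4


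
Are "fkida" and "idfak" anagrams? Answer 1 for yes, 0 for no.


Strings: "fkida", "idfak"
Sorted first:  adfik
Sorted second: adfik
Sorted forms match => anagrams

1


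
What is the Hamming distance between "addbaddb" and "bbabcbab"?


Comparing "addbaddb" and "bbabcbab" position by position:
  Position 0: 'a' vs 'b' => differ
  Position 1: 'd' vs 'b' => differ
  Position 2: 'd' vs 'a' => differ
  Position 3: 'b' vs 'b' => same
  Position 4: 'a' vs 'c' => differ
  Position 5: 'd' vs 'b' => differ
  Position 6: 'd' vs 'a' => differ
  Position 7: 'b' vs 'b' => same
Total differences (Hamming distance): 6

6


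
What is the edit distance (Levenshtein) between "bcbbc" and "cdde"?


Computing edit distance: "bcbbc" -> "cdde"
DP table:
           c    d    d    e
      0    1    2    3    4
  b   1    1    2    3    4
  c   2    1    2    3    4
  b   3    2    2    3    4
  b   4    3    3    3    4
  c   5    4    4    4    4
Edit distance = dp[5][4] = 4

4


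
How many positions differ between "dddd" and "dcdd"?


Comparing "dddd" and "dcdd" position by position:
  Position 0: 'd' vs 'd' => same
  Position 1: 'd' vs 'c' => DIFFER
  Position 2: 'd' vs 'd' => same
  Position 3: 'd' vs 'd' => same
Positions that differ: 1

1


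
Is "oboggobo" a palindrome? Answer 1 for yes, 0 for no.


Input: oboggobo
Reversed: oboggobo
  Compare pos 0 ('o') with pos 7 ('o'): match
  Compare pos 1 ('b') with pos 6 ('b'): match
  Compare pos 2 ('o') with pos 5 ('o'): match
  Compare pos 3 ('g') with pos 4 ('g'): match
Result: palindrome

1


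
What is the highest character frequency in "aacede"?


Input: aacede
Character counts:
  'a': 2
  'c': 1
  'd': 1
  'e': 2
Maximum frequency: 2

2


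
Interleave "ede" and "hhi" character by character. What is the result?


Interleaving "ede" and "hhi":
  Position 0: 'e' from first, 'h' from second => "eh"
  Position 1: 'd' from first, 'h' from second => "dh"
  Position 2: 'e' from first, 'i' from second => "ei"
Result: ehdhei

ehdhei


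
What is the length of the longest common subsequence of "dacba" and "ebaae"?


LCS of "dacba" and "ebaae"
DP table:
           e    b    a    a    e
      0    0    0    0    0    0
  d   0    0    0    0    0    0
  a   0    0    0    1    1    1
  c   0    0    0    1    1    1
  b   0    0    1    1    1    1
  a   0    0    1    2    2    2
LCS length = dp[5][5] = 2

2


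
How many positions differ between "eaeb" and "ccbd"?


Comparing "eaeb" and "ccbd" position by position:
  Position 0: 'e' vs 'c' => DIFFER
  Position 1: 'a' vs 'c' => DIFFER
  Position 2: 'e' vs 'b' => DIFFER
  Position 3: 'b' vs 'd' => DIFFER
Positions that differ: 4

4


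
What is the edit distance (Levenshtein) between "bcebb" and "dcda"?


Computing edit distance: "bcebb" -> "dcda"
DP table:
           d    c    d    a
      0    1    2    3    4
  b   1    1    2    3    4
  c   2    2    1    2    3
  e   3    3    2    2    3
  b   4    4    3    3    3
  b   5    5    4    4    4
Edit distance = dp[5][4] = 4

4


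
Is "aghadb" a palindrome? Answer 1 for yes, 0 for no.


Input: aghadb
Reversed: bdahga
  Compare pos 0 ('a') with pos 5 ('b'): MISMATCH
  Compare pos 1 ('g') with pos 4 ('d'): MISMATCH
  Compare pos 2 ('h') with pos 3 ('a'): MISMATCH
Result: not a palindrome

0


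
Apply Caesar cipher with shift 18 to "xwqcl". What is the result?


Caesar cipher: shift "xwqcl" by 18
  'x' (pos 23) + 18 = pos 15 = 'p'
  'w' (pos 22) + 18 = pos 14 = 'o'
  'q' (pos 16) + 18 = pos 8 = 'i'
  'c' (pos 2) + 18 = pos 20 = 'u'
  'l' (pos 11) + 18 = pos 3 = 'd'
Result: poiud

poiud


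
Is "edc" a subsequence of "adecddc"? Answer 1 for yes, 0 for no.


Check if "edc" is a subsequence of "adecddc"
Greedy scan:
  Position 0 ('a'): no match needed
  Position 1 ('d'): no match needed
  Position 2 ('e'): matches sub[0] = 'e'
  Position 3 ('c'): no match needed
  Position 4 ('d'): matches sub[1] = 'd'
  Position 5 ('d'): no match needed
  Position 6 ('c'): matches sub[2] = 'c'
All 3 characters matched => is a subsequence

1


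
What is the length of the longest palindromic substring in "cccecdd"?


Input: "cccecdd"
Checking substrings for palindromes:
  [0:3] "ccc" (len 3) => palindrome
  [2:5] "cec" (len 3) => palindrome
  [0:2] "cc" (len 2) => palindrome
  [1:3] "cc" (len 2) => palindrome
  [5:7] "dd" (len 2) => palindrome
Longest palindromic substring: "ccc" with length 3

3


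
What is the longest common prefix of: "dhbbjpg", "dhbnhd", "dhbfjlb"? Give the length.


Words: dhbbjpg, dhbnhd, dhbfjlb
  Position 0: all 'd' => match
  Position 1: all 'h' => match
  Position 2: all 'b' => match
  Position 3: ('b', 'n', 'f') => mismatch, stop
LCP = "dhb" (length 3)

3


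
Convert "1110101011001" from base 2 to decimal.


Input: "1110101011001" in base 2
Positional expansion:
  Digit '1' (value 1) x 2^12 = 4096
  Digit '1' (value 1) x 2^11 = 2048
  Digit '1' (value 1) x 2^10 = 1024
  Digit '0' (value 0) x 2^9 = 0
  Digit '1' (value 1) x 2^8 = 256
  Digit '0' (value 0) x 2^7 = 0
  Digit '1' (value 1) x 2^6 = 64
  Digit '0' (value 0) x 2^5 = 0
  Digit '1' (value 1) x 2^4 = 16
  Digit '1' (value 1) x 2^3 = 8
  Digit '0' (value 0) x 2^2 = 0
  Digit '0' (value 0) x 2^1 = 0
  Digit '1' (value 1) x 2^0 = 1
Sum = 7513

7513


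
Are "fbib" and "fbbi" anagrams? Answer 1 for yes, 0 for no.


Strings: "fbib", "fbbi"
Sorted first:  bbfi
Sorted second: bbfi
Sorted forms match => anagrams

1


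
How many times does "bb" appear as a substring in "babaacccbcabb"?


Searching for "bb" in "babaacccbcabb"
Scanning each position:
  Position 0: "ba" => no
  Position 1: "ab" => no
  Position 2: "ba" => no
  Position 3: "aa" => no
  Position 4: "ac" => no
  Position 5: "cc" => no
  Position 6: "cc" => no
  Position 7: "cb" => no
  Position 8: "bc" => no
  Position 9: "ca" => no
  Position 10: "ab" => no
  Position 11: "bb" => MATCH
Total occurrences: 1

1


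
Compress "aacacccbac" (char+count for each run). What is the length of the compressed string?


Input: aacacccbac
Runs:
  'a' x 2 => "a2"
  'c' x 1 => "c1"
  'a' x 1 => "a1"
  'c' x 3 => "c3"
  'b' x 1 => "b1"
  'a' x 1 => "a1"
  'c' x 1 => "c1"
Compressed: "a2c1a1c3b1a1c1"
Compressed length: 14

14


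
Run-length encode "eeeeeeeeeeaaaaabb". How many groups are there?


Input: eeeeeeeeeeaaaaabb
Scanning for consecutive runs:
  Group 1: 'e' x 10 (positions 0-9)
  Group 2: 'a' x 5 (positions 10-14)
  Group 3: 'b' x 2 (positions 15-16)
Total groups: 3

3


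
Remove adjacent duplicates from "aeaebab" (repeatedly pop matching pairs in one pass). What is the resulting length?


Input: aeaebab
Stack-based adjacent duplicate removal:
  Read 'a': push. Stack: a
  Read 'e': push. Stack: ae
  Read 'a': push. Stack: aea
  Read 'e': push. Stack: aeae
  Read 'b': push. Stack: aeaeb
  Read 'a': push. Stack: aeaeba
  Read 'b': push. Stack: aeaebab
Final stack: "aeaebab" (length 7)

7


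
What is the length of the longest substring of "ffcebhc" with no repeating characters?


Input: "ffcebhc"
Sliding window (track last position of each char):
  Position 0 ('f'): window [0,0] length 1 -- new best
  Position 1 ('f'): repeat (last at 0), move window start to 1
  Position 1 ('f'): window [1,1] length 1
  Position 2 ('c'): window [1,2] length 2 -- new best
  Position 3 ('e'): window [1,3] length 3 -- new best
  Position 4 ('b'): window [1,4] length 4 -- new best
  Position 5 ('h'): window [1,5] length 5 -- new best
  Position 6 ('c'): repeat (last at 2), move window start to 3
  Position 6 ('c'): window [3,6] length 4
Longest substring with no repeats: "fcebh" with length 5

5


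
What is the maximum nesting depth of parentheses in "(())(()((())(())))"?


Input: "(())(()((())(())))"
Tracking depth:
  Position 0 '(': depth becomes 1
  Position 1 '(': depth becomes 2
  Position 2 ')': depth becomes 1
  Position 3 ')': depth becomes 0
  Position 4 '(': depth becomes 1
  Position 5 '(': depth becomes 2
  Position 6 ')': depth becomes 1
  Position 7 '(': depth becomes 2
  Position 8 '(': depth becomes 3
  Position 9 '(': depth becomes 4
  Position 10 ')': depth becomes 3
  Position 11 ')': depth becomes 2
  Position 12 '(': depth becomes 3
  Position 13 '(': depth becomes 4
  Position 14 ')': depth becomes 3
  Position 15 ')': depth becomes 2
  Position 16 ')': depth becomes 1
  Position 17 ')': depth becomes 0
Maximum depth reached: 4

4


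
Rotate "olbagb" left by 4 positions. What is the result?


Input: "olbagb", rotate left by 4
First 4 characters: "olba"
Remaining characters: "gb"
Concatenate remaining + first: "gb" + "olba" = "gbolba"

gbolba


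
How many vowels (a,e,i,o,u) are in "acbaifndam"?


Input: acbaifndam
Checking each character:
  'a' at position 0: vowel (running total: 1)
  'c' at position 1: consonant
  'b' at position 2: consonant
  'a' at position 3: vowel (running total: 2)
  'i' at position 4: vowel (running total: 3)
  'f' at position 5: consonant
  'n' at position 6: consonant
  'd' at position 7: consonant
  'a' at position 8: vowel (running total: 4)
  'm' at position 9: consonant
Total vowels: 4

4


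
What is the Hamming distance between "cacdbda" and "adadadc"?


Comparing "cacdbda" and "adadadc" position by position:
  Position 0: 'c' vs 'a' => differ
  Position 1: 'a' vs 'd' => differ
  Position 2: 'c' vs 'a' => differ
  Position 3: 'd' vs 'd' => same
  Position 4: 'b' vs 'a' => differ
  Position 5: 'd' vs 'd' => same
  Position 6: 'a' vs 'c' => differ
Total differences (Hamming distance): 5

5


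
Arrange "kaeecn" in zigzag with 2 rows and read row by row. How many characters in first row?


Zigzag "kaeecn" into 2 rows:
Placing characters:
  'k' => row 0
  'a' => row 1
  'e' => row 0
  'e' => row 1
  'c' => row 0
  'n' => row 1
Rows:
  Row 0: "kec"
  Row 1: "aen"
First row length: 3

3


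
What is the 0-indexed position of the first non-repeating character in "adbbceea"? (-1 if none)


Input: adbbceea
Character frequencies:
  'a': 2
  'b': 2
  'c': 1
  'd': 1
  'e': 2
Scanning left to right for freq == 1:
  Position 0 ('a'): freq=2, skip
  Position 1 ('d'): unique! => answer = 1

1


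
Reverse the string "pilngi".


Input: pilngi
Reading characters right to left:
  Position 5: 'i'
  Position 4: 'g'
  Position 3: 'n'
  Position 2: 'l'
  Position 1: 'i'
  Position 0: 'p'
Reversed: ignlip

ignlip


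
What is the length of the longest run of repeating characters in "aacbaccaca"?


Input: "aacbaccaca"
Scanning for longest run:
  Position 1 ('a'): continues run of 'a', length=2
  Position 2 ('c'): new char, reset run to 1
  Position 3 ('b'): new char, reset run to 1
  Position 4 ('a'): new char, reset run to 1
  Position 5 ('c'): new char, reset run to 1
  Position 6 ('c'): continues run of 'c', length=2
  Position 7 ('a'): new char, reset run to 1
  Position 8 ('c'): new char, reset run to 1
  Position 9 ('a'): new char, reset run to 1
Longest run: 'a' with length 2

2


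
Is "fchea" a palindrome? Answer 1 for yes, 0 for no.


Input: fchea
Reversed: aehcf
  Compare pos 0 ('f') with pos 4 ('a'): MISMATCH
  Compare pos 1 ('c') with pos 3 ('e'): MISMATCH
Result: not a palindrome

0


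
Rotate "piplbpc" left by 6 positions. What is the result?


Input: "piplbpc", rotate left by 6
First 6 characters: "piplbp"
Remaining characters: "c"
Concatenate remaining + first: "c" + "piplbp" = "cpiplbp"

cpiplbp


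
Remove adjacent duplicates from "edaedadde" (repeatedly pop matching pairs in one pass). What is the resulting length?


Input: edaedadde
Stack-based adjacent duplicate removal:
  Read 'e': push. Stack: e
  Read 'd': push. Stack: ed
  Read 'a': push. Stack: eda
  Read 'e': push. Stack: edae
  Read 'd': push. Stack: edaed
  Read 'a': push. Stack: edaeda
  Read 'd': push. Stack: edaedad
  Read 'd': matches stack top 'd' => pop. Stack: edaeda
  Read 'e': push. Stack: edaedae
Final stack: "edaedae" (length 7)

7


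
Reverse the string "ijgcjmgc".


Input: ijgcjmgc
Reading characters right to left:
  Position 7: 'c'
  Position 6: 'g'
  Position 5: 'm'
  Position 4: 'j'
  Position 3: 'c'
  Position 2: 'g'
  Position 1: 'j'
  Position 0: 'i'
Reversed: cgmjcgji

cgmjcgji


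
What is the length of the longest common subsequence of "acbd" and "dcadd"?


LCS of "acbd" and "dcadd"
DP table:
           d    c    a    d    d
      0    0    0    0    0    0
  a   0    0    0    1    1    1
  c   0    0    1    1    1    1
  b   0    0    1    1    1    1
  d   0    1    1    1    2    2
LCS length = dp[4][5] = 2

2


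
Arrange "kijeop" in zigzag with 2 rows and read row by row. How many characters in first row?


Zigzag "kijeop" into 2 rows:
Placing characters:
  'k' => row 0
  'i' => row 1
  'j' => row 0
  'e' => row 1
  'o' => row 0
  'p' => row 1
Rows:
  Row 0: "kjo"
  Row 1: "iep"
First row length: 3

3


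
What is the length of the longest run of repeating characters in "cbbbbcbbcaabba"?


Input: "cbbbbcbbcaabba"
Scanning for longest run:
  Position 1 ('b'): new char, reset run to 1
  Position 2 ('b'): continues run of 'b', length=2
  Position 3 ('b'): continues run of 'b', length=3
  Position 4 ('b'): continues run of 'b', length=4
  Position 5 ('c'): new char, reset run to 1
  Position 6 ('b'): new char, reset run to 1
  Position 7 ('b'): continues run of 'b', length=2
  Position 8 ('c'): new char, reset run to 1
  Position 9 ('a'): new char, reset run to 1
  Position 10 ('a'): continues run of 'a', length=2
  Position 11 ('b'): new char, reset run to 1
  Position 12 ('b'): continues run of 'b', length=2
  Position 13 ('a'): new char, reset run to 1
Longest run: 'b' with length 4

4
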